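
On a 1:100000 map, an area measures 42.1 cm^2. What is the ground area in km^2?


ground_area = 42.1 * (100000/100)^2 = 42100000.0 m^2 = 42.1 km^2

42.1 km^2


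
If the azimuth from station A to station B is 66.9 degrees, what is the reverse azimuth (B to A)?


back azimuth = (66.9 + 180) mod 360 = 246.9 degrees

246.9 degrees


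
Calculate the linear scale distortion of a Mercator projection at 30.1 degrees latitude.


SF = 1 / cos(30.1) = 1 / 0.865151 = 1.156

1.156


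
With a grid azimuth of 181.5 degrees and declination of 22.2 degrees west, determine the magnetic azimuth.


magnetic azimuth = grid azimuth - declination (east +ve)
mag_az = 181.5 - -22.2 = 203.7 degrees

203.7 degrees


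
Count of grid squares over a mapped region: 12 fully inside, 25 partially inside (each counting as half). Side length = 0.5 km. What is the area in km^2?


effective squares = 12 + 25 * 0.5 = 24.5
area = 24.5 * 0.25 = 6.125 km^2

6.125 km^2


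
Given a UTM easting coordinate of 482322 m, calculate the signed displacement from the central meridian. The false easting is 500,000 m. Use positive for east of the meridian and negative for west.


displacement = 482322 - 500000 = -17678 m

-17678 m


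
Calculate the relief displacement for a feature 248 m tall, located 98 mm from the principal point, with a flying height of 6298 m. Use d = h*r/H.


d = h * r / H = 248 * 98 / 6298 = 3.86 mm

3.86 mm


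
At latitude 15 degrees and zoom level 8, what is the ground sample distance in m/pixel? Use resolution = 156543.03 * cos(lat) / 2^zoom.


res = 156543.03 * cos(15) / 2^8 = 156543.03 * 0.96592583 / 256 = 590.66 m/pixel

590.66 m/pixel


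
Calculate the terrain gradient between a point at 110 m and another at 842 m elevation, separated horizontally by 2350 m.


gradient = (842 - 110) / 2350 = 732 / 2350 = 0.3115

0.3115


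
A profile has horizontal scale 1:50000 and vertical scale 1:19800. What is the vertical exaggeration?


VE = horizontal_scale / vertical_scale = 50000 / 19800 ≈ 2.5

2.5x


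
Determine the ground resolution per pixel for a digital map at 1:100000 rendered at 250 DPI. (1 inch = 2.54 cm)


pixel_cm = 2.54 / 250 = 0.01016 cm
ground = pixel_cm * 100000 / 100 = 2.54 * 100000 / (250 * 100) = 254000 / 25000 = 10.16 m

10.16 m


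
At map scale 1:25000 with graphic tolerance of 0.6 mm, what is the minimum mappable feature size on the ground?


ground = 0.6 mm * 25000 / 1000 = 15.0 m

15.0 m


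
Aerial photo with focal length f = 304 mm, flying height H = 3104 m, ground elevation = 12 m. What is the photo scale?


scale = f / (H - h) = 304 mm / 3092 m = 304 / 3092000 = 1:10171

1:10171


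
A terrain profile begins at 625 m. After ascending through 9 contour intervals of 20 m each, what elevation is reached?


elevation = 625 + 9 * 20 = 805 m

805 m


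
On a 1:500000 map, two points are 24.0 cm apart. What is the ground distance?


ground = 24.0 cm * 500000 / 100 = 120000.0 m = 120.0 km

120.0 km


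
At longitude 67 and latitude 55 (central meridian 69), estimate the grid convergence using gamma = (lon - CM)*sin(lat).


gamma = (67 - 69) * sin(55) = -2 * 0.819152 = -1.638 degrees

-1.638 degrees


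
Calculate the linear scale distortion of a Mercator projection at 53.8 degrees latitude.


SF = 1 / cos(53.8) = 1 / 0.590606 = 1.693

1.693


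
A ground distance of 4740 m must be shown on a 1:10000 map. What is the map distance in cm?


map_cm = 4740 * 100 / 10000 = 47.4 cm

47.4 cm


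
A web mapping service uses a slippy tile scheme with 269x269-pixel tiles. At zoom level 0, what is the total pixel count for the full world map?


tiles per axis = 2^0 = 1
total tiles = 1^2 = 1
pixels per axis = 1 * 269 = 269
total pixels = 269^2 = 72361

72361 pixels


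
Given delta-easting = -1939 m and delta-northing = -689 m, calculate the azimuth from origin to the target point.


az = atan2(-1939, -689) = -109.6 deg
adjusted to 0-360: 250.4 degrees

250.4 degrees


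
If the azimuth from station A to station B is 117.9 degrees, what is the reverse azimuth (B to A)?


back azimuth = (117.9 + 180) mod 360 = 297.9 degrees

297.9 degrees


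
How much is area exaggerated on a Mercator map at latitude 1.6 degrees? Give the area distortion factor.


area_distortion = 1/cos^2(1.6) = 1.001

1.001


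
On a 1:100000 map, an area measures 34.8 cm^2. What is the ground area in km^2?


ground_area = 34.8 * (100000/100)^2 = 34800000.0 m^2 = 34.8 km^2

34.8 km^2


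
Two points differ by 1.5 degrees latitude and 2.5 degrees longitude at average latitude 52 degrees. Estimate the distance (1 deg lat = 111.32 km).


dlat_km = 1.5 * 111.32 = 166.98
dlon_km = 2.5 * 111.32 * cos(52) ≈ 171.339
dist = sqrt(166.98^2 + 171.339^2) ≈ 239.2 km

239.2 km


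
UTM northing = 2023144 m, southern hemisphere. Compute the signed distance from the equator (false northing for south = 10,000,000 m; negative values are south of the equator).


For southern: actual = 2023144 - 10000000 = -7976856 m

-7976856 m


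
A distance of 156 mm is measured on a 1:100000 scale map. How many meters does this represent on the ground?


ground = 156 mm * 100000 / 1000 = 15600.0 m

15600.0 m


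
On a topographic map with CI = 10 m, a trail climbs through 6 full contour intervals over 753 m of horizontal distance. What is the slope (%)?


elevation change = 6 * 10 = 60 m
slope = 60 / 753 * 100 = 8.0%

8.0%


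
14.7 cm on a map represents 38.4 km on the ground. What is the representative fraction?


ground = 38.4 km = 3840000 cm; RF denominator = ground / map = 3840000 / 14.7 ≈ 261224; RF = 1:261224

1:261224


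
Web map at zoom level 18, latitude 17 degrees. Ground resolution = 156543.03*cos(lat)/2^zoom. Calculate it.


res = 156543.03 * cos(17) / 2^18 = 156543.03 * 0.95630476 / 262144 = 0.57 m/pixel

0.57 m/pixel


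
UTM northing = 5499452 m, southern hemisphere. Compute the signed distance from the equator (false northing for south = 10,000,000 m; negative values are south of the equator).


For southern: actual = 5499452 - 10000000 = -4500548 m

-4500548 m


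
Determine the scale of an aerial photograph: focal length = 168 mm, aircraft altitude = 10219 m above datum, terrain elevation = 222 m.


scale = f / (H - h) = 168 mm / 9997 m = 168 / 9997000 = 1:59506

1:59506


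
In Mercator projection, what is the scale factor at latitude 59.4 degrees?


SF = 1 / cos(59.4) = 1 / 0.509041 = 1.964

1.964


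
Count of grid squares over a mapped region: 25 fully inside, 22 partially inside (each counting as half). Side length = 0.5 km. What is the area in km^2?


effective squares = 25 + 22 * 0.5 = 36.0
area = 36.0 * 0.25 = 9.0 km^2

9.0 km^2


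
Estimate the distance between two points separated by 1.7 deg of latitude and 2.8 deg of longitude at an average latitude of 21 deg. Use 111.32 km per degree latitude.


dlat_km = 1.7 * 111.32 = 189.244
dlon_km = 2.8 * 111.32 * cos(21) ≈ 290.993
dist = sqrt(189.244^2 + 290.993^2) ≈ 347.1 km

347.1 km


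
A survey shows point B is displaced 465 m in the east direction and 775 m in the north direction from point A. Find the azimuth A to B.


az = atan2(465, 775) = 31.0 deg
adjusted to 0-360: 31.0 degrees

31.0 degrees


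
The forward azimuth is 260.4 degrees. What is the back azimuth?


back azimuth = (260.4 + 180) mod 360 = 80.4 degrees

80.4 degrees


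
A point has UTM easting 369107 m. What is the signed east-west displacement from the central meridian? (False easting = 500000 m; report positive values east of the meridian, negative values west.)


displacement = 369107 - 500000 = -130893 m

-130893 m


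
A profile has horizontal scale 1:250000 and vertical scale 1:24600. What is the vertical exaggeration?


VE = horizontal_scale / vertical_scale = 250000 / 24600 ≈ 10.2

10.2x


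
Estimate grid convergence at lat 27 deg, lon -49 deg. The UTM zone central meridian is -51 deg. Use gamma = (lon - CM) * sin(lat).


gamma = (-49 - -51) * sin(27) = 2 * 0.45399 = 0.908 degrees

0.908 degrees


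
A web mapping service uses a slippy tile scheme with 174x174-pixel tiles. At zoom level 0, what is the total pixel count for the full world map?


tiles per axis = 2^0 = 1
total tiles = 1^2 = 1
pixels per axis = 1 * 174 = 174
total pixels = 174^2 = 30276

30276 pixels


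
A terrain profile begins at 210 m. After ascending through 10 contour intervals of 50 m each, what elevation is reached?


elevation = 210 + 10 * 50 = 710 m

710 m


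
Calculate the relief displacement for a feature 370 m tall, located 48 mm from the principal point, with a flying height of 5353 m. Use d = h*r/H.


d = h * r / H = 370 * 48 / 5353 = 3.32 mm

3.32 mm


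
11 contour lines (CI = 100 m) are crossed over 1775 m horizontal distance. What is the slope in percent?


elevation change = 11 * 100 = 1100 m
slope = 1100 / 1775 * 100 = 62.0%

62.0%


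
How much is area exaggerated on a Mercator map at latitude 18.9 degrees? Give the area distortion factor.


area_distortion = 1/cos^2(18.9) = 1.117

1.117


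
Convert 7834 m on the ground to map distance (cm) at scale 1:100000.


map_cm = 7834 * 100 / 100000 = 7.834 cm ≈ 7.83 cm

7.83 cm


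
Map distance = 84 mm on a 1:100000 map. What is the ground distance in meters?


ground = 84 mm * 100000 / 1000 = 8400.0 m

8400.0 m


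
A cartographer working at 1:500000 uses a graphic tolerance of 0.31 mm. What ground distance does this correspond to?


ground = 0.31 mm * 500000 / 1000 = 155.0 m

155.0 m


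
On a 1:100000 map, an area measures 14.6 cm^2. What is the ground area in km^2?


ground_area = 14.6 * (100000/100)^2 = 14600000.0 m^2 = 14.6 km^2

14.6 km^2


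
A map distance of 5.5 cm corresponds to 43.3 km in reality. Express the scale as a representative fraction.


ground = 43.3 km = 4330000 cm; RF denominator = ground / map = 4330000 / 5.5 ≈ 787273; RF = 1:787273

1:787273


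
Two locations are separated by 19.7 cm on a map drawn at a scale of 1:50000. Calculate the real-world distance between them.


ground = 19.7 cm * 50000 / 100 = 9850.0 m = 9.85 km

9.85 km


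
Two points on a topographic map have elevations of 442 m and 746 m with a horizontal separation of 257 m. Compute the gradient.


gradient = (746 - 442) / 257 = 304 / 257 = 1.1829

1.1829


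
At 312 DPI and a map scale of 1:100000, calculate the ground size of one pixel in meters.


pixel_cm = 2.54 / 312 ≈ 0.008141 cm
ground = pixel_cm * 100000 / 100 = 2.54 * 100000 / (312 * 100) = 254000 / 31200 ≈ 8.14 m

8.14 m


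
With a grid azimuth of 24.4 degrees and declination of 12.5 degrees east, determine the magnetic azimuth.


magnetic azimuth = grid azimuth - declination (east +ve)
mag_az = 24.4 - 12.5 = 11.9 degrees

11.9 degrees


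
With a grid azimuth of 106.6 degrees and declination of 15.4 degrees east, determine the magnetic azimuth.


magnetic azimuth = grid azimuth - declination (east +ve)
mag_az = 106.6 - 15.4 = 91.2 degrees

91.2 degrees


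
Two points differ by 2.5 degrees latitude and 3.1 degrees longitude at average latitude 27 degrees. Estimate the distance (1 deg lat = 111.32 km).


dlat_km = 2.5 * 111.32 = 278.3
dlon_km = 3.1 * 111.32 * cos(27) ≈ 307.479
dist = sqrt(278.3^2 + 307.479^2) ≈ 414.7 km

414.7 km


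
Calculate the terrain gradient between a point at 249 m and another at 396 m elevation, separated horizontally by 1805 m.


gradient = (396 - 249) / 1805 = 147 / 1805 = 0.0814

0.0814


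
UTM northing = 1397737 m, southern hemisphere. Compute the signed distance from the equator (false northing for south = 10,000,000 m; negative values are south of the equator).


For southern: actual = 1397737 - 10000000 = -8602263 m

-8602263 m


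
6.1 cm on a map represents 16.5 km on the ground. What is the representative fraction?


ground = 16.5 km = 1650000 cm; RF denominator = ground / map = 1650000 / 6.1 ≈ 270492; RF = 1:270492

1:270492


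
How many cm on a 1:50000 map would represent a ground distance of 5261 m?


map_cm = 5261 * 100 / 50000 = 10.522 cm ≈ 10.52 cm

10.52 cm


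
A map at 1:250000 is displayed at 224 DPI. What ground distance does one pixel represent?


pixel_cm = 2.54 / 224 ≈ 0.011339 cm
ground = pixel_cm * 250000 / 100 = 2.54 * 250000 / (224 * 100) = 635000 / 22400 ≈ 28.35 m

28.35 m


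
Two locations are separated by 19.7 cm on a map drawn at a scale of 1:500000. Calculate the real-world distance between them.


ground = 19.7 cm * 500000 / 100 = 98500.0 m = 98.5 km

98.5 km


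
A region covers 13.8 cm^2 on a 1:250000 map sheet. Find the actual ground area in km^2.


ground_area = 13.8 * (250000/100)^2 = 86250000.0 m^2 = 86.25 km^2

86.25 km^2


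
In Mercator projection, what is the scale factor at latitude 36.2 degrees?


SF = 1 / cos(36.2) = 1 / 0.80696 = 1.239

1.239


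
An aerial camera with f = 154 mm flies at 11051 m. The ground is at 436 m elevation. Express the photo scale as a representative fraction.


scale = f / (H - h) = 154 mm / 10615 m = 154 / 10615000 = 1:68929

1:68929


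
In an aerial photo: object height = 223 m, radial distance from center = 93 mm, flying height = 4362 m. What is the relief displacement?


d = h * r / H = 223 * 93 / 4362 = 4.75 mm

4.75 mm


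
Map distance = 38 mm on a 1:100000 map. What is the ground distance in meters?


ground = 38 mm * 100000 / 1000 = 3800.0 m

3800.0 m


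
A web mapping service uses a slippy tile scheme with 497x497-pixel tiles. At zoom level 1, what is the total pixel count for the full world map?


tiles per axis = 2^1 = 2
total tiles = 2^2 = 4
pixels per axis = 2 * 497 = 994
total pixels = 994^2 = 988036

988036 pixels


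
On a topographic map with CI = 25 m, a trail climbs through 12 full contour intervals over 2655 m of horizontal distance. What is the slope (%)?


elevation change = 12 * 25 = 300 m
slope = 300 / 2655 * 100 = 11.3%

11.3%


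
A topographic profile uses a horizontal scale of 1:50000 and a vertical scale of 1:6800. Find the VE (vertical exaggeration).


VE = horizontal_scale / vertical_scale = 50000 / 6800 ≈ 7.4

7.4x


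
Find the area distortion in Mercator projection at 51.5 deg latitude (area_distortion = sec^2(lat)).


area_distortion = 1/cos^2(51.5) = 2.58

2.58


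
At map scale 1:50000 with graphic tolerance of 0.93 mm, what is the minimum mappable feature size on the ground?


ground = 0.93 mm * 50000 / 1000 = 46.5 m

46.5 m


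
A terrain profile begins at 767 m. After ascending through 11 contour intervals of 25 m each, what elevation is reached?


elevation = 767 + 11 * 25 = 1042 m

1042 m


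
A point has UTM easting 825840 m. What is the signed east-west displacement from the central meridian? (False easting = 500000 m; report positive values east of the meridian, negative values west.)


displacement = 825840 - 500000 = 325840 m

325840 m


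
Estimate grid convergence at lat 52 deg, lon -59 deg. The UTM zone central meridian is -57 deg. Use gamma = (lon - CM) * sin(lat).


gamma = (-59 - -57) * sin(52) = -2 * 0.788011 = -1.576 degrees

-1.576 degrees


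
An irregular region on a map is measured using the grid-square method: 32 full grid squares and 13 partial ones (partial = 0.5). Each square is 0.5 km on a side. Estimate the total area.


effective squares = 32 + 13 * 0.5 = 38.5
area = 38.5 * 0.25 = 9.625 km^2

9.625 km^2


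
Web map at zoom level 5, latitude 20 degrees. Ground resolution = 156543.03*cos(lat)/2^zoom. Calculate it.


res = 156543.03 * cos(20) / 2^5 = 156543.03 * 0.93969262 / 32 = 4596.95 m/pixel

4596.95 m/pixel


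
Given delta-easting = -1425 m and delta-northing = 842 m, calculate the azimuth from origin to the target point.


az = atan2(-1425, 842) = -59.4 deg
adjusted to 0-360: 300.6 degrees

300.6 degrees


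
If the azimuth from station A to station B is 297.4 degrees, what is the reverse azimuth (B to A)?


back azimuth = (297.4 + 180) mod 360 = 117.4 degrees

117.4 degrees


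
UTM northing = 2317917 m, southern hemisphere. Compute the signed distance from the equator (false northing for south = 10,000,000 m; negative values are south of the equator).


For southern: actual = 2317917 - 10000000 = -7682083 m

-7682083 m


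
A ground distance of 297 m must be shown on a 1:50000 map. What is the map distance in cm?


map_cm = 297 * 100 / 50000 = 0.594 cm ≈ 0.59 cm

0.59 cm


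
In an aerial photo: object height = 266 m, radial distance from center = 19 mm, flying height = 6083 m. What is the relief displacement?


d = h * r / H = 266 * 19 / 6083 = 0.83 mm

0.83 mm


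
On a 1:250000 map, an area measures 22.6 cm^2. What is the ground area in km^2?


ground_area = 22.6 * (250000/100)^2 = 141250000.0 m^2 = 141.25 km^2

141.25 km^2


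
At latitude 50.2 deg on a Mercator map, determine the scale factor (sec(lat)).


SF = 1 / cos(50.2) = 1 / 0.64011 = 1.562

1.562


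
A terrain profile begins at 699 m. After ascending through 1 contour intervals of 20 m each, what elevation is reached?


elevation = 699 + 1 * 20 = 719 m

719 m


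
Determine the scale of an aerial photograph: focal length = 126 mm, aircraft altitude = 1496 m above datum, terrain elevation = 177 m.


scale = f / (H - h) = 126 mm / 1319 m = 126 / 1319000 = 1:10468

1:10468


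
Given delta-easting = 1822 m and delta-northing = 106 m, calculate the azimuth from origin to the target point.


az = atan2(1822, 106) = 86.7 deg
adjusted to 0-360: 86.7 degrees

86.7 degrees


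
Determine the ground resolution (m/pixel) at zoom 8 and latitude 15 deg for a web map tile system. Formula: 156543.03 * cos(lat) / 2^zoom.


res = 156543.03 * cos(15) / 2^8 = 156543.03 * 0.96592583 / 256 = 590.66 m/pixel

590.66 m/pixel


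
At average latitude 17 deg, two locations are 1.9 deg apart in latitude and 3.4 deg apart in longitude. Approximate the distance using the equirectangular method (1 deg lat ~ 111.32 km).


dlat_km = 1.9 * 111.32 = 211.508
dlon_km = 3.4 * 111.32 * cos(17) ≈ 361.95
dist = sqrt(211.508^2 + 361.95^2) ≈ 419.2 km

419.2 km


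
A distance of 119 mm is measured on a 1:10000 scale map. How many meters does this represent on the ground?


ground = 119 mm * 10000 / 1000 = 1190.0 m

1190.0 m


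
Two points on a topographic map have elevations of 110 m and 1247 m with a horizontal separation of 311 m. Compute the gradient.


gradient = (1247 - 110) / 311 = 1137 / 311 = 3.6559

3.6559


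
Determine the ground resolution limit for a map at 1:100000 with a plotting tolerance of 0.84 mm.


ground = 0.84 mm * 100000 / 1000 = 84.0 m

84.0 m


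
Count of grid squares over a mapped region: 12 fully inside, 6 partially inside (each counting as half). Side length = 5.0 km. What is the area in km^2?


effective squares = 12 + 6 * 0.5 = 15.0
area = 15.0 * 25.0 = 375.0 km^2

375.0 km^2


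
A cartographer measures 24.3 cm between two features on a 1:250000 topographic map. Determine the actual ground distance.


ground = 24.3 cm * 250000 / 100 = 60750.0 m = 60.75 km

60.75 km


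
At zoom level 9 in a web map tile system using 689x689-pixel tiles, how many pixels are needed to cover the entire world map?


tiles per axis = 2^9 = 512
total tiles = 512^2 = 262144
pixels per axis = 512 * 689 = 352768
total pixels = 352768^2 = 124445261824

124445261824 pixels


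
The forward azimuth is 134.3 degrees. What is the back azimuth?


back azimuth = (134.3 + 180) mod 360 = 314.3 degrees

314.3 degrees


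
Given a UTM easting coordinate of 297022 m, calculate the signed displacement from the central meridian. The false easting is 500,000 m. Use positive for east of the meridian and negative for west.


displacement = 297022 - 500000 = -202978 m

-202978 m


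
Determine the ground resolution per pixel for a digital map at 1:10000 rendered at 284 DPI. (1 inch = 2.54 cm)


pixel_cm = 2.54 / 284 ≈ 0.008944 cm
ground = pixel_cm * 10000 / 100 = 2.54 * 10000 / (284 * 100) = 25400 / 28400 ≈ 0.89 m

0.89 m


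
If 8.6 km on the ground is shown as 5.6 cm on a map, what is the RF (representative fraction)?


ground = 8.6 km = 860000 cm; RF denominator = ground / map = 860000 / 5.6 ≈ 153571; RF = 1:153571

1:153571


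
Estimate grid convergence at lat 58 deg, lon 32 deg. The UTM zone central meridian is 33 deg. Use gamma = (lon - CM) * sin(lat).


gamma = (32 - 33) * sin(58) = -1 * 0.848048 = -0.848 degrees

-0.848 degrees


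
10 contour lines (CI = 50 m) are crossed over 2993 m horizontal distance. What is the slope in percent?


elevation change = 10 * 50 = 500 m
slope = 500 / 2993 * 100 = 16.7%

16.7%


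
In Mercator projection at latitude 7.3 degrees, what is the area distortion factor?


area_distortion = 1/cos^2(7.3) = 1.016

1.016


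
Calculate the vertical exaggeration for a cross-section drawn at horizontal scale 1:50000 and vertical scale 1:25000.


VE = horizontal_scale / vertical_scale = 50000 / 25000 = 2.0

2.0x


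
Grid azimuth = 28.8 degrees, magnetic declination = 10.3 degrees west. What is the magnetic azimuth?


magnetic azimuth = grid azimuth - declination (east +ve)
mag_az = 28.8 - -10.3 = 39.1 degrees

39.1 degrees


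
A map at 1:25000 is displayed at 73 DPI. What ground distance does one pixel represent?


pixel_cm = 2.54 / 73 ≈ 0.034795 cm
ground = pixel_cm * 25000 / 100 = 2.54 * 25000 / (73 * 100) = 63500 / 7300 ≈ 8.7 m

8.7 m


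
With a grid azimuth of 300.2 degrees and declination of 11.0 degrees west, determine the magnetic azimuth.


magnetic azimuth = grid azimuth - declination (east +ve)
mag_az = 300.2 - -11.0 = 311.2 degrees

311.2 degrees


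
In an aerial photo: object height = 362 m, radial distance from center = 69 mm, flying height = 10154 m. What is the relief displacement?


d = h * r / H = 362 * 69 / 10154 = 2.46 mm

2.46 mm


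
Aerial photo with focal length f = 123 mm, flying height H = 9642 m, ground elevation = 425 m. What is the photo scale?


scale = f / (H - h) = 123 mm / 9217 m = 123 / 9217000 = 1:74935

1:74935


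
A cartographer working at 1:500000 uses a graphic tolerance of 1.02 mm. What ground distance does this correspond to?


ground = 1.02 mm * 500000 / 1000 = 510.0 m

510.0 m


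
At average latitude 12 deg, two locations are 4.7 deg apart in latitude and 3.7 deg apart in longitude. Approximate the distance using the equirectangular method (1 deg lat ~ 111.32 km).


dlat_km = 4.7 * 111.32 = 523.204
dlon_km = 3.7 * 111.32 * cos(12) ≈ 402.883
dist = sqrt(523.204^2 + 402.883^2) ≈ 660.3 km

660.3 km


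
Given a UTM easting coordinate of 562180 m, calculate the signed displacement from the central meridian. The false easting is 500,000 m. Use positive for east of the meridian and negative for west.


displacement = 562180 - 500000 = 62180 m

62180 m


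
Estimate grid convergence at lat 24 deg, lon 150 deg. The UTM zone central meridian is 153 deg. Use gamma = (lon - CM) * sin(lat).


gamma = (150 - 153) * sin(24) = -3 * 0.406737 = -1.22 degrees

-1.22 degrees


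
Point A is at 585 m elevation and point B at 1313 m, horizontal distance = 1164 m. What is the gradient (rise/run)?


gradient = (1313 - 585) / 1164 = 728 / 1164 = 0.6254

0.6254


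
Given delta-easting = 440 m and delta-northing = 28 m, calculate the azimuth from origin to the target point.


az = atan2(440, 28) = 86.4 deg
adjusted to 0-360: 86.4 degrees

86.4 degrees


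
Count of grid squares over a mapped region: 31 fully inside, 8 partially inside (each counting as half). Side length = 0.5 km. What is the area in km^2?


effective squares = 31 + 8 * 0.5 = 35.0
area = 35.0 * 0.25 = 8.75 km^2

8.75 km^2


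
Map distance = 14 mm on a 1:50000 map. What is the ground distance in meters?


ground = 14 mm * 50000 / 1000 = 700.0 m

700.0 m


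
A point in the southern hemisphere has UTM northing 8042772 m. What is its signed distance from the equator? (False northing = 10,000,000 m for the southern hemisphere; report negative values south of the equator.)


For southern: actual = 8042772 - 10000000 = -1957228 m

-1957228 m


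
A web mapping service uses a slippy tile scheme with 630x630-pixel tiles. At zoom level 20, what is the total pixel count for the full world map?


tiles per axis = 2^20 = 1048576
total tiles = 1048576^2 = 1099511627776
pixels per axis = 1048576 * 630 = 660602880
total pixels = 660602880^2 = 436396165064294400

436396165064294400 pixels


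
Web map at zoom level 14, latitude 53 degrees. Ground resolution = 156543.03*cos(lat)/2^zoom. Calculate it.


res = 156543.03 * cos(53) / 2^14 = 156543.03 * 0.60181502 / 16384 = 5.75 m/pixel

5.75 m/pixel


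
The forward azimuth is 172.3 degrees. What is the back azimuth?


back azimuth = (172.3 + 180) mod 360 = 352.3 degrees

352.3 degrees


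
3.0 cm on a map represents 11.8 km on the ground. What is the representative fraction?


ground = 11.8 km = 1180000 cm; RF denominator = ground / map = 1180000 / 3.0 ≈ 393333; RF = 1:393333

1:393333


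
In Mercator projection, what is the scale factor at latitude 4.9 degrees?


SF = 1 / cos(4.9) = 1 / 0.996345 = 1.004

1.004


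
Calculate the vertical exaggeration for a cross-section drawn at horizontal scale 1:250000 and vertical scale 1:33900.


VE = horizontal_scale / vertical_scale = 250000 / 33900 ≈ 7.4

7.4x


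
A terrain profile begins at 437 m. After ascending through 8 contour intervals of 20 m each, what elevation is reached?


elevation = 437 + 8 * 20 = 597 m

597 m


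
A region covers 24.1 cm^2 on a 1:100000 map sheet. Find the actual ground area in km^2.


ground_area = 24.1 * (100000/100)^2 = 24100000.0 m^2 = 24.1 km^2

24.1 km^2


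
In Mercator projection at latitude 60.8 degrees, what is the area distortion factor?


area_distortion = 1/cos^2(60.8) = 4.202

4.202


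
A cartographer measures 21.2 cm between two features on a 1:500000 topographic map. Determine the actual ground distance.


ground = 21.2 cm * 500000 / 100 = 106000.0 m = 106.0 km

106.0 km


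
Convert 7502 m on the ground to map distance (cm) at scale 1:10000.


map_cm = 7502 * 100 / 10000 = 75.02 cm

75.02 cm


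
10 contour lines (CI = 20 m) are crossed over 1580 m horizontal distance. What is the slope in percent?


elevation change = 10 * 20 = 200 m
slope = 200 / 1580 * 100 = 12.7%

12.7%


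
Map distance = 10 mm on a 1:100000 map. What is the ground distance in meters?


ground = 10 mm * 100000 / 1000 = 1000.0 m

1000.0 m


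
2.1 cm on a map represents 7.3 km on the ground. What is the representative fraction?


ground = 7.3 km = 730000 cm; RF denominator = ground / map = 730000 / 2.1 ≈ 347619; RF = 1:347619

1:347619


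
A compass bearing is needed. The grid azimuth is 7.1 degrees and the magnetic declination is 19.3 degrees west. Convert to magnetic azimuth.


magnetic azimuth = grid azimuth - declination (east +ve)
mag_az = 7.1 - -19.3 = 26.4 degrees

26.4 degrees


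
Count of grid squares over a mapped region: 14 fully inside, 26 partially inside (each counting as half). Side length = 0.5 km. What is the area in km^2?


effective squares = 14 + 26 * 0.5 = 27.0
area = 27.0 * 0.25 = 6.75 km^2

6.75 km^2


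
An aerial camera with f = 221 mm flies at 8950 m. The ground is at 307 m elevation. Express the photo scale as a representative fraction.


scale = f / (H - h) = 221 mm / 8643 m = 221 / 8643000 = 1:39109

1:39109


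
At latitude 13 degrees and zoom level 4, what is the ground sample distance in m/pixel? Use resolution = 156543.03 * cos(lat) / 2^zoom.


res = 156543.03 * cos(13) / 2^4 = 156543.03 * 0.97437006 / 16 = 9533.18 m/pixel

9533.18 m/pixel


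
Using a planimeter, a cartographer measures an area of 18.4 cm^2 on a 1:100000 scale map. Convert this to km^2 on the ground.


ground_area = 18.4 * (100000/100)^2 = 18400000.0 m^2 = 18.4 km^2

18.4 km^2


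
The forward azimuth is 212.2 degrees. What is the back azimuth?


back azimuth = (212.2 + 180) mod 360 = 32.2 degrees

32.2 degrees


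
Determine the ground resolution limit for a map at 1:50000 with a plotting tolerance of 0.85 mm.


ground = 0.85 mm * 50000 / 1000 = 42.5 m

42.5 m


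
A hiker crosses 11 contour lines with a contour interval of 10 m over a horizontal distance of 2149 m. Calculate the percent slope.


elevation change = 11 * 10 = 110 m
slope = 110 / 2149 * 100 = 5.1%

5.1%


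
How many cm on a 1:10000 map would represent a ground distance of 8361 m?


map_cm = 8361 * 100 / 10000 = 83.61 cm

83.61 cm


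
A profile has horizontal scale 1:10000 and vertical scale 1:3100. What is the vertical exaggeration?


VE = horizontal_scale / vertical_scale = 10000 / 3100 ≈ 3.2

3.2x


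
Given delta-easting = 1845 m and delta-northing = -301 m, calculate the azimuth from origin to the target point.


az = atan2(1845, -301) = 99.3 deg
adjusted to 0-360: 99.3 degrees

99.3 degrees


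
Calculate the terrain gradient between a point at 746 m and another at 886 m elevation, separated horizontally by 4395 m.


gradient = (886 - 746) / 4395 = 140 / 4395 = 0.0319

0.0319


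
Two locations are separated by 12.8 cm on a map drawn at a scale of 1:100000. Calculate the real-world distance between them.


ground = 12.8 cm * 100000 / 100 = 12800.0 m = 12.8 km

12.8 km


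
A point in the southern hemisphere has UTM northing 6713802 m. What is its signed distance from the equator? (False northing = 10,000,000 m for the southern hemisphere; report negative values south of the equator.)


For southern: actual = 6713802 - 10000000 = -3286198 m

-3286198 m


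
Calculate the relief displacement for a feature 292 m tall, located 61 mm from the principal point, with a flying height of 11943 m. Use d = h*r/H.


d = h * r / H = 292 * 61 / 11943 = 1.49 mm

1.49 mm


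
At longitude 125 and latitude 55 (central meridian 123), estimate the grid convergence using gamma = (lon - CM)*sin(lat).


gamma = (125 - 123) * sin(55) = 2 * 0.819152 = 1.638 degrees

1.638 degrees


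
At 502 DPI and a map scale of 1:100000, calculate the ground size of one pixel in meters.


pixel_cm = 2.54 / 502 ≈ 0.00506 cm
ground = pixel_cm * 100000 / 100 = 2.54 * 100000 / (502 * 100) = 254000 / 50200 ≈ 5.06 m

5.06 m


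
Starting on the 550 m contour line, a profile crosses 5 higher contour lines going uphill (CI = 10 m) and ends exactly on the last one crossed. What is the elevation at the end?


elevation = 550 + 5 * 10 = 600 m

600 m


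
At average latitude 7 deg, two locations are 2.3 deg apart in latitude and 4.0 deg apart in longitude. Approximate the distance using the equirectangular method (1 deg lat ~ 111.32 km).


dlat_km = 2.3 * 111.32 = 256.036
dlon_km = 4.0 * 111.32 * cos(7) ≈ 441.961
dist = sqrt(256.036^2 + 441.961^2) ≈ 510.8 km

510.8 km


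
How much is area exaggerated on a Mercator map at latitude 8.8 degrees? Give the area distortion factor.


area_distortion = 1/cos^2(8.8) = 1.024

1.024


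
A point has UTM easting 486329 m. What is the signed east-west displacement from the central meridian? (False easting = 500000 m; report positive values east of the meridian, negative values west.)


displacement = 486329 - 500000 = -13671 m

-13671 m


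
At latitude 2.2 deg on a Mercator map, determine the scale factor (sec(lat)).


SF = 1 / cos(2.2) = 1 / 0.999263 = 1.001

1.001


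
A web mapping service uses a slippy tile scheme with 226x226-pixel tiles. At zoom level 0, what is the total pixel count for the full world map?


tiles per axis = 2^0 = 1
total tiles = 1^2 = 1
pixels per axis = 1 * 226 = 226
total pixels = 226^2 = 51076

51076 pixels


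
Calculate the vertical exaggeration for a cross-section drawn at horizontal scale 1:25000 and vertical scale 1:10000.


VE = horizontal_scale / vertical_scale = 25000 / 10000 = 2.5

2.5x


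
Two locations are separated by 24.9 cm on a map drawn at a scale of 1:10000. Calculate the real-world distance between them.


ground = 24.9 cm * 10000 / 100 = 2490.0 m = 2.49 km

2.49 km


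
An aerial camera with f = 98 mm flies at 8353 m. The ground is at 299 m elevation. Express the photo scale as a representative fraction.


scale = f / (H - h) = 98 mm / 8054 m = 98 / 8054000 = 1:82184

1:82184


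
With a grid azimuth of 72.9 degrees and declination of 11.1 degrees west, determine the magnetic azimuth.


magnetic azimuth = grid azimuth - declination (east +ve)
mag_az = 72.9 - -11.1 = 84.0 degrees

84.0 degrees


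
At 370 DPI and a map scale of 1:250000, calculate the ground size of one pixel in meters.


pixel_cm = 2.54 / 370 ≈ 0.006865 cm
ground = pixel_cm * 250000 / 100 = 2.54 * 250000 / (370 * 100) = 635000 / 37000 ≈ 17.16 m

17.16 m


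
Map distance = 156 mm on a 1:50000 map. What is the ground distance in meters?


ground = 156 mm * 50000 / 1000 = 7800.0 m

7800.0 m


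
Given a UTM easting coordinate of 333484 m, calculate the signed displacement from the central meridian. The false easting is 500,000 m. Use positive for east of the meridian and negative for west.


displacement = 333484 - 500000 = -166516 m

-166516 m


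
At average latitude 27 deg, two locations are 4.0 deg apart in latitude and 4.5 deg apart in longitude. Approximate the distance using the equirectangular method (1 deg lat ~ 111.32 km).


dlat_km = 4.0 * 111.32 = 445.28
dlon_km = 4.5 * 111.32 * cos(27) ≈ 446.341
dist = sqrt(445.28^2 + 446.341^2) ≈ 630.5 km

630.5 km


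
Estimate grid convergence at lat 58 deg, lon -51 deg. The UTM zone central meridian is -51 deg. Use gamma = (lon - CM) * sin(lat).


gamma = (-51 - -51) * sin(58) = 0 * 0.848048 = 0.0 degrees

0.0 degrees


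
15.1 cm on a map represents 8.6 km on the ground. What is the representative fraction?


ground = 8.6 km = 860000 cm; RF denominator = ground / map = 860000 / 15.1 ≈ 56954; RF = 1:56954

1:56954


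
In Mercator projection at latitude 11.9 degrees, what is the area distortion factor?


area_distortion = 1/cos^2(11.9) = 1.044

1.044


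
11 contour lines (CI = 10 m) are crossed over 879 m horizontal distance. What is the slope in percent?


elevation change = 11 * 10 = 110 m
slope = 110 / 879 * 100 = 12.5%

12.5%


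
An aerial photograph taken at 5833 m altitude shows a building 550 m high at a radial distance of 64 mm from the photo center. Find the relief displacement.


d = h * r / H = 550 * 64 / 5833 = 6.03 mm

6.03 mm


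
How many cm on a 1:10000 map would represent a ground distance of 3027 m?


map_cm = 3027 * 100 / 10000 = 30.27 cm

30.27 cm


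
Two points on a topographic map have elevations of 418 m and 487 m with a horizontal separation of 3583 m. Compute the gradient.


gradient = (487 - 418) / 3583 = 69 / 3583 = 0.0193

0.0193


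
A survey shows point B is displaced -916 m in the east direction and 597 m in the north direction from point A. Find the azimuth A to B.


az = atan2(-916, 597) = -56.9 deg
adjusted to 0-360: 303.1 degrees

303.1 degrees


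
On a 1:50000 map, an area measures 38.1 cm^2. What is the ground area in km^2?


ground_area = 38.1 * (50000/100)^2 = 9525000.0 m^2 = 9.525 km^2

9.525 km^2


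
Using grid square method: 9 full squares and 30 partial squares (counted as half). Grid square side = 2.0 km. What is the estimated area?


effective squares = 9 + 30 * 0.5 = 24.0
area = 24.0 * 4.0 = 96.0 km^2

96.0 km^2


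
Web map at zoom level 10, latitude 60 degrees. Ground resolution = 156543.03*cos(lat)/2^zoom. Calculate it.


res = 156543.03 * cos(60) / 2^10 = 156543.03 * 0.5 / 1024 = 76.44 m/pixel

76.44 m/pixel


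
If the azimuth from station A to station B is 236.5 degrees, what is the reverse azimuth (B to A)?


back azimuth = (236.5 + 180) mod 360 = 56.5 degrees

56.5 degrees


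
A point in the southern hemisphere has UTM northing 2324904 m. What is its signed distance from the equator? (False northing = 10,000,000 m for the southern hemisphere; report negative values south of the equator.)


For southern: actual = 2324904 - 10000000 = -7675096 m

-7675096 m


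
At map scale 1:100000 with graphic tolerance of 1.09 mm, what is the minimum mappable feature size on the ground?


ground = 1.09 mm * 100000 / 1000 = 109.0 m

109.0 m


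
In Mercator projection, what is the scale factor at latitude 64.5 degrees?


SF = 1 / cos(64.5) = 1 / 0.430511 = 2.323

2.323


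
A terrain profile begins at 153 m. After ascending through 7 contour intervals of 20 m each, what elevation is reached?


elevation = 153 + 7 * 20 = 293 m

293 m


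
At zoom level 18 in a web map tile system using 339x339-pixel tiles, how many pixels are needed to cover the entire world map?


tiles per axis = 2^18 = 262144
total tiles = 262144^2 = 68719476736
pixels per axis = 262144 * 339 = 88866816
total pixels = 88866816^2 = 7897310985977856

7897310985977856 pixels


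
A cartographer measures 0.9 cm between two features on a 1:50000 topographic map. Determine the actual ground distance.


ground = 0.9 cm * 50000 / 100 = 450.0 m

450.0 m


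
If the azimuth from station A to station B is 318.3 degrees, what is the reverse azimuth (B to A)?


back azimuth = (318.3 + 180) mod 360 = 138.3 degrees

138.3 degrees


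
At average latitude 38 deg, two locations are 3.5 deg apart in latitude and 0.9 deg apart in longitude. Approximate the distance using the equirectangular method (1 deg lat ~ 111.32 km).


dlat_km = 3.5 * 111.32 = 389.62
dlon_km = 0.9 * 111.32 * cos(38) ≈ 78.949
dist = sqrt(389.62^2 + 78.949^2) ≈ 397.5 km

397.5 km


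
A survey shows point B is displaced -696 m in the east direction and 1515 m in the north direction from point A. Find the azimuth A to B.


az = atan2(-696, 1515) = -24.7 deg
adjusted to 0-360: 335.3 degrees

335.3 degrees


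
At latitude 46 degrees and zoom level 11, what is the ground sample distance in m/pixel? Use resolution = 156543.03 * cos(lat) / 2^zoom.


res = 156543.03 * cos(46) / 2^11 = 156543.03 * 0.69465837 / 2048 = 53.1 m/pixel

53.1 m/pixel


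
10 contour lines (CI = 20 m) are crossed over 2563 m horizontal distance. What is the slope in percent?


elevation change = 10 * 20 = 200 m
slope = 200 / 2563 * 100 = 7.8%

7.8%


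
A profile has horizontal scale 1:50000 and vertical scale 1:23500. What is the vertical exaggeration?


VE = horizontal_scale / vertical_scale = 50000 / 23500 ≈ 2.1

2.1x


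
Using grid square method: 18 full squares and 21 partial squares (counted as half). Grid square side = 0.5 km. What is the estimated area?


effective squares = 18 + 21 * 0.5 = 28.5
area = 28.5 * 0.25 = 7.125 km^2

7.125 km^2


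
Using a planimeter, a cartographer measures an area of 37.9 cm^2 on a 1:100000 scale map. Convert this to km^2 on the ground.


ground_area = 37.9 * (100000/100)^2 = 37900000.0 m^2 = 37.9 km^2

37.9 km^2


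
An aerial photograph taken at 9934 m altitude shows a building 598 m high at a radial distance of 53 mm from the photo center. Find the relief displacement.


d = h * r / H = 598 * 53 / 9934 = 3.19 mm

3.19 mm


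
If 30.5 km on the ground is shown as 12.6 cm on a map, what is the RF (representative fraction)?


ground = 30.5 km = 3050000 cm; RF denominator = ground / map = 3050000 / 12.6 ≈ 242063; RF = 1:242063

1:242063
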